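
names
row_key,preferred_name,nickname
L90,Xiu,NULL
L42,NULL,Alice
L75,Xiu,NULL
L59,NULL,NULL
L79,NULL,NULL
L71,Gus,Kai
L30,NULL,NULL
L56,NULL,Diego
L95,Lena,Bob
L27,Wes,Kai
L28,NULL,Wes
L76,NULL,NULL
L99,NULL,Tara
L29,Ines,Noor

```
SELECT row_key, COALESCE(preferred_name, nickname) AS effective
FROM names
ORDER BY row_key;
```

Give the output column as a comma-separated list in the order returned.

row_key=L27: preferred_name=Wes → Wes
row_key=L28: preferred_name=NULL, nickname=Wes → Wes
row_key=L29: preferred_name=Ines → Ines
row_key=L30: preferred_name=NULL, nickname=NULL (all NULL) → NULL
row_key=L42: preferred_name=NULL, nickname=Alice → Alice
row_key=L56: preferred_name=NULL, nickname=Diego → Diego
row_key=L59: preferred_name=NULL, nickname=NULL (all NULL) → NULL
row_key=L71: preferred_name=Gus → Gus
row_key=L75: preferred_name=Xiu → Xiu
row_key=L76: preferred_name=NULL, nickname=NULL (all NULL) → NULL
row_key=L79: preferred_name=NULL, nickname=NULL (all NULL) → NULL
row_key=L90: preferred_name=Xiu → Xiu
row_key=L95: preferred_name=Lena → Lena
row_key=L99: preferred_name=NULL, nickname=Tara → Tara

Wes, Wes, Ines, NULL, Alice, Diego, NULL, Gus, Xiu, NULL, NULL, Xiu, Lena, Tara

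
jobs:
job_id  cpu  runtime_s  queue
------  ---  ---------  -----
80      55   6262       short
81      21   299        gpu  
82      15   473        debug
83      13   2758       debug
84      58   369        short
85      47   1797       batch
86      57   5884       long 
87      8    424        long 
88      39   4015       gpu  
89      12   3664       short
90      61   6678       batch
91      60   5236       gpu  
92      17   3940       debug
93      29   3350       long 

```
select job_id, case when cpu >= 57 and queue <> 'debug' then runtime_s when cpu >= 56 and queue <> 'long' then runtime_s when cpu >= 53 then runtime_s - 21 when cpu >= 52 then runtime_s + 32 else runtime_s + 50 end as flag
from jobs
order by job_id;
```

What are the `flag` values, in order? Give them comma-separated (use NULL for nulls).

job_id=80: cpu >= 53 → 6241
job_id=81: ELSE → 349
job_id=82: ELSE → 523
job_id=83: ELSE → 2808
job_id=84: cpu >= 57 and queue <> 'debug' → 369
job_id=85: ELSE → 1847
job_id=86: cpu >= 57 and queue <> 'debug' → 5884
job_id=87: ELSE → 474
job_id=88: ELSE → 4065
job_id=89: ELSE → 3714
job_id=90: cpu >= 57 and queue <> 'debug' → 6678
job_id=91: cpu >= 57 and queue <> 'debug' → 5236
job_id=92: ELSE → 3990
job_id=93: ELSE → 3400

6241, 349, 523, 2808, 369, 1847, 5884, 474, 4065, 3714, 6678, 5236, 3990, 3400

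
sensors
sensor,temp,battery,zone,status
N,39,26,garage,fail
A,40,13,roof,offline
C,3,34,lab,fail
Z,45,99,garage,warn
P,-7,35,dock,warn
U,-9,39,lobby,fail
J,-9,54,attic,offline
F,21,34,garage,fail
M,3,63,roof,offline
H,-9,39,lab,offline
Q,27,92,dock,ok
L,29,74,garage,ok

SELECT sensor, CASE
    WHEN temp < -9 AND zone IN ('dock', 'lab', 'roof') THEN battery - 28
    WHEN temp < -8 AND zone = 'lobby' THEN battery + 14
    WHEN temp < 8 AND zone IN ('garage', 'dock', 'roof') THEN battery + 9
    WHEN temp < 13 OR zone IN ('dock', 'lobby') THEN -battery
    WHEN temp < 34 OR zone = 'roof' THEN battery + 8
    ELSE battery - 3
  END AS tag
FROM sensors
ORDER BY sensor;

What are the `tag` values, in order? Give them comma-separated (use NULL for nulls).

21, -34, 42, -39, -54, 82, 72, 23, 44, -92, 53, 96

sensor=A: temp < 34 OR zone = 'roof' → 21
sensor=C: temp < 13 OR zone IN ('dock', 'lobby') → -34
sensor=F: temp < 34 OR zone = 'roof' → 42
sensor=H: temp < 13 OR zone IN ('dock', 'lobby') → -39
sensor=J: temp < 13 OR zone IN ('dock', 'lobby') → -54
sensor=L: temp < 34 OR zone = 'roof' → 82
sensor=M: temp < 8 AND zone IN ('garage', 'dock', 'roof') → 72
sensor=N: ELSE → 23
sensor=P: temp < 8 AND zone IN ('garage', 'dock', 'roof') → 44
sensor=Q: temp < 13 OR zone IN ('dock', 'lobby') → -92
sensor=U: temp < -8 AND zone = 'lobby' → 53
sensor=Z: ELSE → 96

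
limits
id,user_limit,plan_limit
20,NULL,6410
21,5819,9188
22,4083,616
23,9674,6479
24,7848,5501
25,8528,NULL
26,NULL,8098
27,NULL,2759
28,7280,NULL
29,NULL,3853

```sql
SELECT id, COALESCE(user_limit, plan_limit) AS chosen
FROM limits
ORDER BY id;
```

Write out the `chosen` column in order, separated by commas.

6410, 5819, 4083, 9674, 7848, 8528, 8098, 2759, 7280, 3853

id=20: user_limit=NULL, plan_limit=6410 → 6410
id=21: user_limit=5819 → 5819
id=22: user_limit=4083 → 4083
id=23: user_limit=9674 → 9674
id=24: user_limit=7848 → 7848
id=25: user_limit=8528 → 8528
id=26: user_limit=NULL, plan_limit=8098 → 8098
id=27: user_limit=NULL, plan_limit=2759 → 2759
id=28: user_limit=7280 → 7280
id=29: user_limit=NULL, plan_limit=3853 → 3853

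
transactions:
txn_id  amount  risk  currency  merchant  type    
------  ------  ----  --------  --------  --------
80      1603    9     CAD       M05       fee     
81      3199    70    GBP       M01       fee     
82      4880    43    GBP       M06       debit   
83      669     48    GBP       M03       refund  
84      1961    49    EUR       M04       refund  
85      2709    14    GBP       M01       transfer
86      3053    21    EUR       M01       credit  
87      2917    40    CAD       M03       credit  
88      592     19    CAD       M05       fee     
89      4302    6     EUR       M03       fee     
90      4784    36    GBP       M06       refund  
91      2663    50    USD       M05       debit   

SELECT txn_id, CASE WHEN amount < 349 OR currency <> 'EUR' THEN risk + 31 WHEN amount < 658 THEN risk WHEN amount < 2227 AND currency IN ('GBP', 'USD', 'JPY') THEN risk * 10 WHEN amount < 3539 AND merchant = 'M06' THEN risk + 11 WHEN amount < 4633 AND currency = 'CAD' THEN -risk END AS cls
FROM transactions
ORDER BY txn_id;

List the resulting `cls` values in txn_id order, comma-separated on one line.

40, 101, 74, 79, NULL, 45, NULL, 71, 50, NULL, 67, 81

txn_id=80: amount < 349 OR currency <> 'EUR' → 40
txn_id=81: amount < 349 OR currency <> 'EUR' → 101
txn_id=82: amount < 349 OR currency <> 'EUR' → 74
txn_id=83: amount < 349 OR currency <> 'EUR' → 79
txn_id=84: (no match → NULL) → NULL
txn_id=85: amount < 349 OR currency <> 'EUR' → 45
txn_id=86: (no match → NULL) → NULL
txn_id=87: amount < 349 OR currency <> 'EUR' → 71
txn_id=88: amount < 349 OR currency <> 'EUR' → 50
txn_id=89: (no match → NULL) → NULL
txn_id=90: amount < 349 OR currency <> 'EUR' → 67
txn_id=91: amount < 349 OR currency <> 'EUR' → 81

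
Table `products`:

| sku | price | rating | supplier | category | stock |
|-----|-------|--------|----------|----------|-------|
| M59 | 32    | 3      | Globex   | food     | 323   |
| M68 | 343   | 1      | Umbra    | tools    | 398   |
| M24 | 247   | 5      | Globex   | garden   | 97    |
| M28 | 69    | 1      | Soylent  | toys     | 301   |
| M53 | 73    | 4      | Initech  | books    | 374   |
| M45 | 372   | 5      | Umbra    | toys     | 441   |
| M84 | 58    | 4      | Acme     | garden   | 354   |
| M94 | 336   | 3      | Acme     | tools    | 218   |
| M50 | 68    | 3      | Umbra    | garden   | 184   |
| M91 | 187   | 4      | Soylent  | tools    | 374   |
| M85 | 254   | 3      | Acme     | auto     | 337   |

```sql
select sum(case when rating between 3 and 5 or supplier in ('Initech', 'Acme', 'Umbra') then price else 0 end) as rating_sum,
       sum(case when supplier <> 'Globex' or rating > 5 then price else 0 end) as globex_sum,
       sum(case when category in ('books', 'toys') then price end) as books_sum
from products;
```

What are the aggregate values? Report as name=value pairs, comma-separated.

[rating_sum: rating between 3 and 5 or supplier in ('Initech', 'Acme', 'Umbra')]
sku=M59: ✓ → 32
sku=M68: ✓ → 343
sku=M24: ✓ → 247
sku=M28: ✗
sku=M53: ✓ → 73
sku=M45: ✓ → 372
sku=M84: ✓ → 58
sku=M94: ✓ → 336
sku=M50: ✓ → 68
sku=M91: ✓ → 187
sku=M85: ✓ → 254
rating_sum = 32 + 343 + 247 + 73 + 372 + 58 + 336 + 68 + 187 + 254 = 1970
—
[globex_sum: supplier <> 'Globex' or rating > 5]
sku=M59: ✗
sku=M68: ✓ → 343
sku=M24: ✗
sku=M28: ✓ → 69
sku=M53: ✓ → 73
sku=M45: ✓ → 372
sku=M84: ✓ → 58
sku=M94: ✓ → 336
sku=M50: ✓ → 68
sku=M91: ✓ → 187
sku=M85: ✓ → 254
globex_sum = 343 + 69 + 73 + 372 + 58 + 336 + 68 + 187 + 254 = 1760
—
[books_sum: category in ('books', 'toys')]
sku=M59: ✗
sku=M68: ✗
sku=M24: ✗
sku=M28: ✓ → 69
sku=M53: ✓ → 73
sku=M45: ✓ → 372
sku=M84: ✗
sku=M94: ✗
sku=M50: ✗
sku=M91: ✗
sku=M85: ✗
books_sum = 69 + 73 + 372 = 514

rating_sum=1970, globex_sum=1760, books_sum=514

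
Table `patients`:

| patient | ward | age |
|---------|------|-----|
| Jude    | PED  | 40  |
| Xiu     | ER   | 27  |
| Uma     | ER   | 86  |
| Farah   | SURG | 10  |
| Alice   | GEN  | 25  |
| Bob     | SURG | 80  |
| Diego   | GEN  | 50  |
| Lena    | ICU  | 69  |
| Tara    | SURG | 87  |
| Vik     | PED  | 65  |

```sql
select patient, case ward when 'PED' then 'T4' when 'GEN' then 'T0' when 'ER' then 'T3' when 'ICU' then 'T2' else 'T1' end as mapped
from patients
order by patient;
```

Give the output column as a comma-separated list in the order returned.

patient=Alice: ward='GEN' → T0
patient=Bob: ELSE → T1
patient=Diego: ward='GEN' → T0
patient=Farah: ELSE → T1
patient=Jude: ward='PED' → T4
patient=Lena: ward='ICU' → T2
patient=Tara: ELSE → T1
patient=Uma: ward='ER' → T3
patient=Vik: ward='PED' → T4
patient=Xiu: ward='ER' → T3

T0, T1, T0, T1, T4, T2, T1, T3, T4, T3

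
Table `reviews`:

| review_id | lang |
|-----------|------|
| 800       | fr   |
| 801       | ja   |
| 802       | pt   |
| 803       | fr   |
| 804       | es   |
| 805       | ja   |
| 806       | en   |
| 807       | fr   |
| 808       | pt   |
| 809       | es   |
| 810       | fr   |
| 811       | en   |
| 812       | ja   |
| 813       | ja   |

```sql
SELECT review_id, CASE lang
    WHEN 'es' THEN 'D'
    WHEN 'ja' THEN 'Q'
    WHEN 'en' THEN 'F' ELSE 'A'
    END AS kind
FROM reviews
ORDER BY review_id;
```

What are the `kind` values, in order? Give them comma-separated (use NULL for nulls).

A, Q, A, A, D, Q, F, A, A, D, A, F, Q, Q

review_id=800: ELSE → A
review_id=801: lang='ja' → Q
review_id=802: ELSE → A
review_id=803: ELSE → A
review_id=804: lang='es' → D
review_id=805: lang='ja' → Q
review_id=806: lang='en' → F
review_id=807: ELSE → A
review_id=808: ELSE → A
review_id=809: lang='es' → D
review_id=810: ELSE → A
review_id=811: lang='en' → F
review_id=812: lang='ja' → Q
review_id=813: lang='ja' → Q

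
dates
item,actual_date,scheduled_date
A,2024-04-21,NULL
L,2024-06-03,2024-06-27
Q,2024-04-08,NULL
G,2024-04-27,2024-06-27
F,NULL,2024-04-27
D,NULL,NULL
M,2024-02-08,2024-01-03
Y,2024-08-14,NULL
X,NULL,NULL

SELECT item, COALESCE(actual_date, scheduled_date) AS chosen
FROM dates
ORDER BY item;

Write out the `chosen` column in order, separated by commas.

2024-04-21, NULL, 2024-04-27, 2024-04-27, 2024-06-03, 2024-02-08, 2024-04-08, NULL, 2024-08-14

item=A: actual_date=2024-04-21 → 2024-04-21
item=D: actual_date=NULL, scheduled_date=NULL (all NULL) → NULL
item=F: actual_date=NULL, scheduled_date=2024-04-27 → 2024-04-27
item=G: actual_date=2024-04-27 → 2024-04-27
item=L: actual_date=2024-06-03 → 2024-06-03
item=M: actual_date=2024-02-08 → 2024-02-08
item=Q: actual_date=2024-04-08 → 2024-04-08
item=X: actual_date=NULL, scheduled_date=NULL (all NULL) → NULL
item=Y: actual_date=2024-08-14 → 2024-08-14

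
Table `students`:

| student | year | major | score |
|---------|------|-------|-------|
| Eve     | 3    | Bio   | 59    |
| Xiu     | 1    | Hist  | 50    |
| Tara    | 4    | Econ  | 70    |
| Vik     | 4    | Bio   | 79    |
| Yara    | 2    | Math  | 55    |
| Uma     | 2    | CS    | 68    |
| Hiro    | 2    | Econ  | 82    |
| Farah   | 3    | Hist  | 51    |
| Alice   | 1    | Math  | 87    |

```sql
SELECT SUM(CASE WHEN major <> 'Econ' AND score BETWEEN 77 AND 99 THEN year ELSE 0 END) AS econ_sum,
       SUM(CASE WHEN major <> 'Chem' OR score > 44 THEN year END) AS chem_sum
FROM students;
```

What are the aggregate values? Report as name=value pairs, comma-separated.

[econ_sum: major <> 'Econ' AND score BETWEEN 77 AND 99]
student=Eve: ✗
student=Xiu: ✗
student=Tara: ✗
student=Vik: ✓ → 4
student=Yara: ✗
student=Uma: ✗
student=Hiro: ✗
student=Farah: ✗
student=Alice: ✓ → 1
econ_sum = 4 + 1 = 5
—
[chem_sum: major <> 'Chem' OR score > 44]
student=Eve: ✓ → 3
student=Xiu: ✓ → 1
student=Tara: ✓ → 4
student=Vik: ✓ → 4
student=Yara: ✓ → 2
student=Uma: ✓ → 2
student=Hiro: ✓ → 2
student=Farah: ✓ → 3
student=Alice: ✓ → 1
chem_sum = 3 + 1 + 4 + 4 + 2 + 2 + 2 + 3 + 1 = 22

econ_sum=5, chem_sum=22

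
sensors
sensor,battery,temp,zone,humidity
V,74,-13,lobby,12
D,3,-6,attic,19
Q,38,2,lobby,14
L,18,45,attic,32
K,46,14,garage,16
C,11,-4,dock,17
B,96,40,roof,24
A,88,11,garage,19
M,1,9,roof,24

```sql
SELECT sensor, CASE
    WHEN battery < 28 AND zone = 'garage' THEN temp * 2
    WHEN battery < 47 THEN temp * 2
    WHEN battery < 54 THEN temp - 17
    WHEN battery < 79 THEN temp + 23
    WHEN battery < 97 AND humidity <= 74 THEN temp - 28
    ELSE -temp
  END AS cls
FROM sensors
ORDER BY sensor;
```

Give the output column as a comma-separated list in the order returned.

sensor=A: battery < 97 AND humidity <= 74 → -17
sensor=B: battery < 97 AND humidity <= 74 → 12
sensor=C: battery < 47 → -8
sensor=D: battery < 47 → -12
sensor=K: battery < 47 → 28
sensor=L: battery < 47 → 90
sensor=M: battery < 47 → 18
sensor=Q: battery < 47 → 4
sensor=V: battery < 79 → 10

-17, 12, -8, -12, 28, 90, 18, 4, 10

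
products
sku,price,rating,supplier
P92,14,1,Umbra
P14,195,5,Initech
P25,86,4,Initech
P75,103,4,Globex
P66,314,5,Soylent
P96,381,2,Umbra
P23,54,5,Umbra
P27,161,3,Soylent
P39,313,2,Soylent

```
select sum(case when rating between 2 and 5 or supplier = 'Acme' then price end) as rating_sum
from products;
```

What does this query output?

1607

sku=P92: ✗
sku=P14: ✓ → 195
sku=P25: ✓ → 86
sku=P75: ✓ → 103
sku=P66: ✓ → 314
sku=P96: ✓ → 381
sku=P23: ✓ → 54
sku=P27: ✓ → 161
sku=P39: ✓ → 313
rating_sum = 195 + 86 + 103 + 314 + 381 + 54 + 161 + 313 = 1607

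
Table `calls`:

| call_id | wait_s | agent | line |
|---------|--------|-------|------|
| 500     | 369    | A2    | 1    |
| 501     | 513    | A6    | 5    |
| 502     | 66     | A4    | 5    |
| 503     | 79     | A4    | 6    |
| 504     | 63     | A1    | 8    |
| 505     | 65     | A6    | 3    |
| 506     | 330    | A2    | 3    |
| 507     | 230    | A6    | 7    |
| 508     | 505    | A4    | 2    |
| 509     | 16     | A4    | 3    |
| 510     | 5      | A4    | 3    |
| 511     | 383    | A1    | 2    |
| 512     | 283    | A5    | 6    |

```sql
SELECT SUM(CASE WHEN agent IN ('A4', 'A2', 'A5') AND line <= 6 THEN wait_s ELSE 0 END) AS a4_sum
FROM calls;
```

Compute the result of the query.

call_id=500: ✓ → 369
call_id=501: ✗
call_id=502: ✓ → 66
call_id=503: ✓ → 79
call_id=504: ✗
call_id=505: ✗
call_id=506: ✓ → 330
call_id=507: ✗
call_id=508: ✓ → 505
call_id=509: ✓ → 16
call_id=510: ✓ → 5
call_id=511: ✗
call_id=512: ✓ → 283
a4_sum = 369 + 66 + 79 + 330 + 505 + 16 + 5 + 283 = 1653

1653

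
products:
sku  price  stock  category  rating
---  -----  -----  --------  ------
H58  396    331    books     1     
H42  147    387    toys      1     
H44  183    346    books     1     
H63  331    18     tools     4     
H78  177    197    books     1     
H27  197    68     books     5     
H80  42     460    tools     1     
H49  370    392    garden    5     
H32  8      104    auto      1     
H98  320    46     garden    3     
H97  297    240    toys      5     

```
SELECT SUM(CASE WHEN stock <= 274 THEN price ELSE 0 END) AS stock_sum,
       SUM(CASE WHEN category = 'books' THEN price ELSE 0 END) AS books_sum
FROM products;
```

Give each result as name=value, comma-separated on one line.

stock_sum=1330, books_sum=953

[stock_sum: stock <= 274]
sku=H58: ✗
sku=H42: ✗
sku=H44: ✗
sku=H63: ✓ → 331
sku=H78: ✓ → 177
sku=H27: ✓ → 197
sku=H80: ✗
sku=H49: ✗
sku=H32: ✓ → 8
sku=H98: ✓ → 320
sku=H97: ✓ → 297
stock_sum = 331 + 177 + 197 + 8 + 320 + 297 = 1330
—
[books_sum: category = 'books']
sku=H58: ✓ → 396
sku=H42: ✗
sku=H44: ✓ → 183
sku=H63: ✗
sku=H78: ✓ → 177
sku=H27: ✓ → 197
sku=H80: ✗
sku=H49: ✗
sku=H32: ✗
sku=H98: ✗
sku=H97: ✗
books_sum = 396 + 183 + 177 + 197 = 953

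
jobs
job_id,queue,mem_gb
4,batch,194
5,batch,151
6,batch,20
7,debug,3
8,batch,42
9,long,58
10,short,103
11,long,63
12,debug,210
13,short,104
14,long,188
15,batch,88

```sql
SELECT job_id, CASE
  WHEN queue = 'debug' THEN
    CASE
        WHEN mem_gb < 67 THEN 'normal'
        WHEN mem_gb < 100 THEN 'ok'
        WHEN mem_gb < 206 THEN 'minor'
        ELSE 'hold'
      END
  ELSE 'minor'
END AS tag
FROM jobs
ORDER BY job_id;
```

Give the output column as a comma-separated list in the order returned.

job_id=4: queue='batch' → outer ELSE → minor
job_id=5: queue='batch' → outer ELSE → minor
job_id=6: queue='batch' → outer ELSE → minor
job_id=7: queue='debug' → inner[mem_gb < 67] → normal
job_id=8: queue='batch' → outer ELSE → minor
job_id=9: queue='long' → outer ELSE → minor
job_id=10: queue='short' → outer ELSE → minor
job_id=11: queue='long' → outer ELSE → minor
job_id=12: queue='debug' → inner[ELSE] → hold
job_id=13: queue='short' → outer ELSE → minor
job_id=14: queue='long' → outer ELSE → minor
job_id=15: queue='batch' → outer ELSE → minor

minor, minor, minor, normal, minor, minor, minor, minor, hold, minor, minor, minor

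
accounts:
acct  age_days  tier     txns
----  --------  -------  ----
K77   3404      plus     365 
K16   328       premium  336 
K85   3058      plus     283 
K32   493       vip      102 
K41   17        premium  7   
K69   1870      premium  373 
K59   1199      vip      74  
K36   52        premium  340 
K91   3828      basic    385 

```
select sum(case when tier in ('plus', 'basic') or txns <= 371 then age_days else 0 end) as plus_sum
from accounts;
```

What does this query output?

12379

acct=K77: ✓ → 3404
acct=K16: ✓ → 328
acct=K85: ✓ → 3058
acct=K32: ✓ → 493
acct=K41: ✓ → 17
acct=K69: ✗
acct=K59: ✓ → 1199
acct=K36: ✓ → 52
acct=K91: ✓ → 3828
plus_sum = 3404 + 328 + 3058 + 493 + 17 + 1199 + 52 + 3828 = 12379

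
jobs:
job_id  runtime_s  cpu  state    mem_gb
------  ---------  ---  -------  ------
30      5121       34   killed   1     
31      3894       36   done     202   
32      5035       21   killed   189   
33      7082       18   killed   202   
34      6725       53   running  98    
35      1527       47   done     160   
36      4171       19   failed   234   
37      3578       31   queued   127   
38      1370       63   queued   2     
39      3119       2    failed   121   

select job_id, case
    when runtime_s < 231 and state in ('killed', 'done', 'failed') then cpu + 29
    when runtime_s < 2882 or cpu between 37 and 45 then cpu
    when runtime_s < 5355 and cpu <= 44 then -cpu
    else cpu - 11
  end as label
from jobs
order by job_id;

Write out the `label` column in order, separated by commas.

job_id=30: runtime_s < 5355 and cpu <= 44 → -34
job_id=31: runtime_s < 5355 and cpu <= 44 → -36
job_id=32: runtime_s < 5355 and cpu <= 44 → -21
job_id=33: ELSE → 7
job_id=34: ELSE → 42
job_id=35: runtime_s < 2882 or cpu between 37 and 45 → 47
job_id=36: runtime_s < 5355 and cpu <= 44 → -19
job_id=37: runtime_s < 5355 and cpu <= 44 → -31
job_id=38: runtime_s < 2882 or cpu between 37 and 45 → 63
job_id=39: runtime_s < 5355 and cpu <= 44 → -2

-34, -36, -21, 7, 42, 47, -19, -31, 63, -2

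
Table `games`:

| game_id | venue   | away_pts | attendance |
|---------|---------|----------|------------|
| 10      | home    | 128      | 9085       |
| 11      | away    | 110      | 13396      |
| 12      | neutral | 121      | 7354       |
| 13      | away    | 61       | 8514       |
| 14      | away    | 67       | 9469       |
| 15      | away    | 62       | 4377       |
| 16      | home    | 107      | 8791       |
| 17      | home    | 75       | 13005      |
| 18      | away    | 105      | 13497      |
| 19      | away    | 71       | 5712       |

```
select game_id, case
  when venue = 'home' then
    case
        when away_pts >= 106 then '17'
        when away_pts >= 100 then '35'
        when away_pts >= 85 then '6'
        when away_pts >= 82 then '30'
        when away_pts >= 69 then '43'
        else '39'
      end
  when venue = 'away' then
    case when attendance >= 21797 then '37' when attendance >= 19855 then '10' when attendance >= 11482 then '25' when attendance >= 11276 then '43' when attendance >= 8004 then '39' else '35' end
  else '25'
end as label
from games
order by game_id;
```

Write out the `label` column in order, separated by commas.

game_id=10: venue='home' → inner[away_pts >= 106] → 17
game_id=11: venue='away' → inner[attendance >= 11482] → 25
game_id=12: venue='neutral' → outer ELSE → 25
game_id=13: venue='away' → inner[attendance >= 8004] → 39
game_id=14: venue='away' → inner[attendance >= 8004] → 39
game_id=15: venue='away' → inner[ELSE] → 35
game_id=16: venue='home' → inner[away_pts >= 106] → 17
game_id=17: venue='home' → inner[away_pts >= 69] → 43
game_id=18: venue='away' → inner[attendance >= 11482] → 25
game_id=19: venue='away' → inner[ELSE] → 35

17, 25, 25, 39, 39, 35, 17, 43, 25, 35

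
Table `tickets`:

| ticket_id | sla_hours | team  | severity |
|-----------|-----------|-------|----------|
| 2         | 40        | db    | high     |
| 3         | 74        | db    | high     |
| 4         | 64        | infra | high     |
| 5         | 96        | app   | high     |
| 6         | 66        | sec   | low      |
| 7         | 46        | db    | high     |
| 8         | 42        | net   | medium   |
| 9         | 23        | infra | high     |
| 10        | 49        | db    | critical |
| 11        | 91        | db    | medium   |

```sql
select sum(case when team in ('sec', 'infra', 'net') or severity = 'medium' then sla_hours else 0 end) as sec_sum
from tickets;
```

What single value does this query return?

ticket_id=2: ✗
ticket_id=3: ✗
ticket_id=4: ✓ → 64
ticket_id=5: ✗
ticket_id=6: ✓ → 66
ticket_id=7: ✗
ticket_id=8: ✓ → 42
ticket_id=9: ✓ → 23
ticket_id=10: ✗
ticket_id=11: ✓ → 91
sec_sum = 64 + 66 + 42 + 23 + 91 = 286

286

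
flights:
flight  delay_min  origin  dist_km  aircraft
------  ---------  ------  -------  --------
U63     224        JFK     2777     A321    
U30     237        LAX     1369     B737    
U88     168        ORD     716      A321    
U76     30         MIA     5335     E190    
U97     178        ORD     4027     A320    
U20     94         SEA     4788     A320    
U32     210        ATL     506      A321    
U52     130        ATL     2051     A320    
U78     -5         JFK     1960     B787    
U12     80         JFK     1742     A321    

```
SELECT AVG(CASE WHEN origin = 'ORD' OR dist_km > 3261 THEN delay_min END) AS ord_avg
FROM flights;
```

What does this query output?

117.5

flight=U63: ✗
flight=U30: ✗
flight=U88: ✓ → 168
flight=U76: ✓ → 30
flight=U97: ✓ → 178
flight=U20: ✓ → 94
flight=U32: ✗
flight=U52: ✗
flight=U78: ✗
flight=U12: ✗
ord_avg = (168 + 30 + 178 + 94) / 4 = 117.5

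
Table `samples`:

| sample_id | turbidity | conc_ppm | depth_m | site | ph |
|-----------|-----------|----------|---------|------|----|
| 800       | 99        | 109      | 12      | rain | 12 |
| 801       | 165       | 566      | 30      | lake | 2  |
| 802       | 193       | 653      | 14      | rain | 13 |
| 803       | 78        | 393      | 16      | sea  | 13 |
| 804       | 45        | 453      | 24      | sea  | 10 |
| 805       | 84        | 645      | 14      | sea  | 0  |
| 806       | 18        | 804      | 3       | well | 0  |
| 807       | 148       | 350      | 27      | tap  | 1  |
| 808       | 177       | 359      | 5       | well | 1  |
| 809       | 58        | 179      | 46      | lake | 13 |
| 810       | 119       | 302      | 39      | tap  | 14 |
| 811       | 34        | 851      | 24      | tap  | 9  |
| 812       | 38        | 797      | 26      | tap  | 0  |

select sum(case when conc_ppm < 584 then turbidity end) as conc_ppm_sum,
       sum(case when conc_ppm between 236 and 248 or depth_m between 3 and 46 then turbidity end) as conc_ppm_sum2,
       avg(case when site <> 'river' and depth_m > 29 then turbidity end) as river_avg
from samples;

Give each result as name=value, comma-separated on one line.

[conc_ppm_sum: conc_ppm < 584]
sample_id=800: ✓ → 99
sample_id=801: ✓ → 165
sample_id=802: ✗
sample_id=803: ✓ → 78
sample_id=804: ✓ → 45
sample_id=805: ✗
sample_id=806: ✗
sample_id=807: ✓ → 148
sample_id=808: ✓ → 177
sample_id=809: ✓ → 58
sample_id=810: ✓ → 119
sample_id=811: ✗
sample_id=812: ✗
conc_ppm_sum = 99 + 165 + 78 + 45 + 148 + 177 + 58 + 119 = 889
—
[conc_ppm_sum2: conc_ppm between 236 and 248 or depth_m between 3 and 46]
sample_id=800: ✓ → 99
sample_id=801: ✓ → 165
sample_id=802: ✓ → 193
sample_id=803: ✓ → 78
sample_id=804: ✓ → 45
sample_id=805: ✓ → 84
sample_id=806: ✓ → 18
sample_id=807: ✓ → 148
sample_id=808: ✓ → 177
sample_id=809: ✓ → 58
sample_id=810: ✓ → 119
sample_id=811: ✓ → 34
sample_id=812: ✓ → 38
conc_ppm_sum2 = 99 + 165 + 193 + 78 + 45 + 84 + 18 + 148 + 177 + 58 + 119 + 34 + 38 = 1256
—
[river_avg: site <> 'river' and depth_m > 29]
sample_id=800: ✗
sample_id=801: ✓ → 165
sample_id=802: ✗
sample_id=803: ✗
sample_id=804: ✗
sample_id=805: ✗
sample_id=806: ✗
sample_id=807: ✗
sample_id=808: ✗
sample_id=809: ✓ → 58
sample_id=810: ✓ → 119
sample_id=811: ✗
sample_id=812: ✗
river_avg = (165 + 58 + 119) / 3 = 114

conc_ppm_sum=889, conc_ppm_sum2=1256, river_avg=114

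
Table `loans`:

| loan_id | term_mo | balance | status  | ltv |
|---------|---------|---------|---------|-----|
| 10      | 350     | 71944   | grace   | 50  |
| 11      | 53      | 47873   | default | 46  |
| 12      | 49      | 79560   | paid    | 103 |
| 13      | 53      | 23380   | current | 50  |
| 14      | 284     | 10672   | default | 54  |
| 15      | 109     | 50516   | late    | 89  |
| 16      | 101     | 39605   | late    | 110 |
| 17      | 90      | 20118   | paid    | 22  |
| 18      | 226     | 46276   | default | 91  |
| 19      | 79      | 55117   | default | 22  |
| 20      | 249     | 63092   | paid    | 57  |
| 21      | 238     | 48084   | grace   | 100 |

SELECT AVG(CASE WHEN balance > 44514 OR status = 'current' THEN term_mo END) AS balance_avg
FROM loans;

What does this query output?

156.2222222222

loan_id=10: ✓ → 350
loan_id=11: ✓ → 53
loan_id=12: ✓ → 49
loan_id=13: ✓ → 53
loan_id=14: ✗
loan_id=15: ✓ → 109
loan_id=16: ✗
loan_id=17: ✗
loan_id=18: ✓ → 226
loan_id=19: ✓ → 79
loan_id=20: ✓ → 249
loan_id=21: ✓ → 238
balance_avg = (350 + 53 + 49 + 53 + 109 + 226 + 79 + 249 + 238) / 9 = 156.2222222222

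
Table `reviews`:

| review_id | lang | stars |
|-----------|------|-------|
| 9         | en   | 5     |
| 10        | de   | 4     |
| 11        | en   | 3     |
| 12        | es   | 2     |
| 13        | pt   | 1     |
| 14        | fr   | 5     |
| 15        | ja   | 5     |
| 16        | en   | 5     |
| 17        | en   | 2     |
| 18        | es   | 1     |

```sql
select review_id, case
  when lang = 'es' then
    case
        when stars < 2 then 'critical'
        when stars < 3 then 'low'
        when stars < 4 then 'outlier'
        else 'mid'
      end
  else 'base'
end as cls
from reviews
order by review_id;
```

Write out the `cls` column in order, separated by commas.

review_id=9: lang='en' → outer ELSE → base
review_id=10: lang='de' → outer ELSE → base
review_id=11: lang='en' → outer ELSE → base
review_id=12: lang='es' → inner[stars < 3] → low
review_id=13: lang='pt' → outer ELSE → base
review_id=14: lang='fr' → outer ELSE → base
review_id=15: lang='ja' → outer ELSE → base
review_id=16: lang='en' → outer ELSE → base
review_id=17: lang='en' → outer ELSE → base
review_id=18: lang='es' → inner[stars < 2] → critical

base, base, base, low, base, base, base, base, base, critical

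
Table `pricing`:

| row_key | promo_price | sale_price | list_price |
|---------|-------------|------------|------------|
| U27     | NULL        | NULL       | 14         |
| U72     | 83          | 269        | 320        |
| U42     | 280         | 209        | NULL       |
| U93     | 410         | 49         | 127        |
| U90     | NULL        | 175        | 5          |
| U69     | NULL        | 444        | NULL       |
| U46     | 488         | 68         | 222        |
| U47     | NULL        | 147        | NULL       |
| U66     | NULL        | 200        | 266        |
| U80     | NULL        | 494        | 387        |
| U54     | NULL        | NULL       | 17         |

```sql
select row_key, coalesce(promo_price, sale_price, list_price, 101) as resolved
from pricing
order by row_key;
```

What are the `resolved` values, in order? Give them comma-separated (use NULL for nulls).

row_key=U27: promo_price=NULL, sale_price=NULL, list_price=14 → 14
row_key=U42: promo_price=280 → 280
row_key=U46: promo_price=488 → 488
row_key=U47: promo_price=NULL, sale_price=147 → 147
row_key=U54: promo_price=NULL, sale_price=NULL, list_price=17 → 17
row_key=U66: promo_price=NULL, sale_price=200 → 200
row_key=U69: promo_price=NULL, sale_price=444 → 444
row_key=U72: promo_price=83 → 83
row_key=U80: promo_price=NULL, sale_price=494 → 494
row_key=U90: promo_price=NULL, sale_price=175 → 175
row_key=U93: promo_price=410 → 410

14, 280, 488, 147, 17, 200, 444, 83, 494, 175, 410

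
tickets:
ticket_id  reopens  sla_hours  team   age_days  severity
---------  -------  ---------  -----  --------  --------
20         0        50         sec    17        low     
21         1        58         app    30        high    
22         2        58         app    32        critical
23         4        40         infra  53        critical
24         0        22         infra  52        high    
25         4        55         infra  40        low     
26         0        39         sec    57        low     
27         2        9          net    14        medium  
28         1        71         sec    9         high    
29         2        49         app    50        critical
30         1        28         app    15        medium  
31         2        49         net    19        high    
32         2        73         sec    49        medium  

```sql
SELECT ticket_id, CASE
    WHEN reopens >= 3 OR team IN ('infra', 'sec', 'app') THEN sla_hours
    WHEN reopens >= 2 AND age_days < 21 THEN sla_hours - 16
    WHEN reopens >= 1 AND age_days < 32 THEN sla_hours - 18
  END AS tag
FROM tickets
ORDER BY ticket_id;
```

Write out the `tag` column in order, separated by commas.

50, 58, 58, 40, 22, 55, 39, -7, 71, 49, 28, 33, 73

ticket_id=20: reopens >= 3 OR team IN ('infra', 'sec', 'app') → 50
ticket_id=21: reopens >= 3 OR team IN ('infra', 'sec', 'app') → 58
ticket_id=22: reopens >= 3 OR team IN ('infra', 'sec', 'app') → 58
ticket_id=23: reopens >= 3 OR team IN ('infra', 'sec', 'app') → 40
ticket_id=24: reopens >= 3 OR team IN ('infra', 'sec', 'app') → 22
ticket_id=25: reopens >= 3 OR team IN ('infra', 'sec', 'app') → 55
ticket_id=26: reopens >= 3 OR team IN ('infra', 'sec', 'app') → 39
ticket_id=27: reopens >= 2 AND age_days < 21 → -7
ticket_id=28: reopens >= 3 OR team IN ('infra', 'sec', 'app') → 71
ticket_id=29: reopens >= 3 OR team IN ('infra', 'sec', 'app') → 49
ticket_id=30: reopens >= 3 OR team IN ('infra', 'sec', 'app') → 28
ticket_id=31: reopens >= 2 AND age_days < 21 → 33
ticket_id=32: reopens >= 3 OR team IN ('infra', 'sec', 'app') → 73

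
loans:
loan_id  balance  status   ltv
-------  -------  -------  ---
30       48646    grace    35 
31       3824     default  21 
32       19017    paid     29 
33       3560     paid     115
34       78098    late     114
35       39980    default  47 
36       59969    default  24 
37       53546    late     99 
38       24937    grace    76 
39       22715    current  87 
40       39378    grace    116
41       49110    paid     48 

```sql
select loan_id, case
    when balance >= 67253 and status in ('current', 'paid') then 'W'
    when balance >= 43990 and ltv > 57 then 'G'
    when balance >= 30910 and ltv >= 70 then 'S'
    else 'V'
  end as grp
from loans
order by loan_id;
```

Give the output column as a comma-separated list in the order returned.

loan_id=30: ELSE → V
loan_id=31: ELSE → V
loan_id=32: ELSE → V
loan_id=33: ELSE → V
loan_id=34: balance >= 43990 and ltv > 57 → G
loan_id=35: ELSE → V
loan_id=36: ELSE → V
loan_id=37: balance >= 43990 and ltv > 57 → G
loan_id=38: ELSE → V
loan_id=39: ELSE → V
loan_id=40: balance >= 30910 and ltv >= 70 → S
loan_id=41: ELSE → V

V, V, V, V, G, V, V, G, V, V, S, V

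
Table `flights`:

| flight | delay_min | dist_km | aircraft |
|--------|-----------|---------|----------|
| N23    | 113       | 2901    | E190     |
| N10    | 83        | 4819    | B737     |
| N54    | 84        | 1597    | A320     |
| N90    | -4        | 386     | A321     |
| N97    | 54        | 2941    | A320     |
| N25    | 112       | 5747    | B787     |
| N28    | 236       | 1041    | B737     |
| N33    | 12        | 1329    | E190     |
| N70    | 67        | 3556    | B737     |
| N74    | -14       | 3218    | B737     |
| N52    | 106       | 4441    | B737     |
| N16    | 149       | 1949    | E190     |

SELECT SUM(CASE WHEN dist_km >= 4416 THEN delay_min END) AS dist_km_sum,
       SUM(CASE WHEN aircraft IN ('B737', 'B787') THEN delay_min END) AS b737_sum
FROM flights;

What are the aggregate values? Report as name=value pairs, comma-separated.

dist_km_sum=301, b737_sum=590

[dist_km_sum: dist_km >= 4416]
flight=N23: ✗
flight=N10: ✓ → 83
flight=N54: ✗
flight=N90: ✗
flight=N97: ✗
flight=N25: ✓ → 112
flight=N28: ✗
flight=N33: ✗
flight=N70: ✗
flight=N74: ✗
flight=N52: ✓ → 106
flight=N16: ✗
dist_km_sum = 83 + 112 + 106 = 301
—
[b737_sum: aircraft IN ('B737', 'B787')]
flight=N23: ✗
flight=N10: ✓ → 83
flight=N54: ✗
flight=N90: ✗
flight=N97: ✗
flight=N25: ✓ → 112
flight=N28: ✓ → 236
flight=N33: ✗
flight=N70: ✓ → 67
flight=N74: ✓ → -14
flight=N52: ✓ → 106
flight=N16: ✗
b737_sum = 83 + 112 + 236 + 67 + -14 + 106 = 590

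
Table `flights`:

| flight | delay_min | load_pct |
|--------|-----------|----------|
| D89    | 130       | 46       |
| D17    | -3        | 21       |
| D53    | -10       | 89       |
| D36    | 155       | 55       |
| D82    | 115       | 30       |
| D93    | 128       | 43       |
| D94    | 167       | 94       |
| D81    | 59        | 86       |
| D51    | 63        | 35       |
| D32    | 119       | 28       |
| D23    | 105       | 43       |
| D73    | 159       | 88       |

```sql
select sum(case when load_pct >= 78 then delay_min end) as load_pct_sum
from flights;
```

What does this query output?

375

flight=D89: ✗
flight=D17: ✗
flight=D53: ✓ → -10
flight=D36: ✗
flight=D82: ✗
flight=D93: ✗
flight=D94: ✓ → 167
flight=D81: ✓ → 59
flight=D51: ✗
flight=D32: ✗
flight=D23: ✗
flight=D73: ✓ → 159
load_pct_sum = -10 + 167 + 59 + 159 = 375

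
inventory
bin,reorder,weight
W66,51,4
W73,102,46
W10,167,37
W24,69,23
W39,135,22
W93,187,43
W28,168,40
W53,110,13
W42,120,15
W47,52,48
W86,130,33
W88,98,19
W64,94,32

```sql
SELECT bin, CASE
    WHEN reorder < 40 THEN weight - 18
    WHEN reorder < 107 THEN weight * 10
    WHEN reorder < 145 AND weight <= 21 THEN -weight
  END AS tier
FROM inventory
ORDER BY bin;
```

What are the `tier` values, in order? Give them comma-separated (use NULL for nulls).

bin=W10: (no match → NULL) → NULL
bin=W24: reorder < 107 → 230
bin=W28: (no match → NULL) → NULL
bin=W39: (no match → NULL) → NULL
bin=W42: reorder < 145 AND weight <= 21 → -15
bin=W47: reorder < 107 → 480
bin=W53: reorder < 145 AND weight <= 21 → -13
bin=W64: reorder < 107 → 320
bin=W66: reorder < 107 → 40
bin=W73: reorder < 107 → 460
bin=W86: (no match → NULL) → NULL
bin=W88: reorder < 107 → 190
bin=W93: (no match → NULL) → NULL

NULL, 230, NULL, NULL, -15, 480, -13, 320, 40, 460, NULL, 190, NULL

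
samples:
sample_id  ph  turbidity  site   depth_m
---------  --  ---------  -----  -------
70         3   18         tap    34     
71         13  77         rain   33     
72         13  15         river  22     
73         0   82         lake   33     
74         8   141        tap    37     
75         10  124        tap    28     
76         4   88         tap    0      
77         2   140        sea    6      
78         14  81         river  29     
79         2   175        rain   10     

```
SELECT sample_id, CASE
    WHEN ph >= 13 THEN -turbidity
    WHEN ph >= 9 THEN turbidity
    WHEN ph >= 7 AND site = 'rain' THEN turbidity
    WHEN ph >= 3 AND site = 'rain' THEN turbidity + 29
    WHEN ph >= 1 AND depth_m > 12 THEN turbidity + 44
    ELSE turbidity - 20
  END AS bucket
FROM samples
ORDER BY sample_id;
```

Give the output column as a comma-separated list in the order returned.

62, -77, -15, 62, 185, 124, 68, 120, -81, 155

sample_id=70: ph >= 1 AND depth_m > 12 → 62
sample_id=71: ph >= 13 → -77
sample_id=72: ph >= 13 → -15
sample_id=73: ELSE → 62
sample_id=74: ph >= 1 AND depth_m > 12 → 185
sample_id=75: ph >= 9 → 124
sample_id=76: ELSE → 68
sample_id=77: ELSE → 120
sample_id=78: ph >= 13 → -81
sample_id=79: ELSE → 155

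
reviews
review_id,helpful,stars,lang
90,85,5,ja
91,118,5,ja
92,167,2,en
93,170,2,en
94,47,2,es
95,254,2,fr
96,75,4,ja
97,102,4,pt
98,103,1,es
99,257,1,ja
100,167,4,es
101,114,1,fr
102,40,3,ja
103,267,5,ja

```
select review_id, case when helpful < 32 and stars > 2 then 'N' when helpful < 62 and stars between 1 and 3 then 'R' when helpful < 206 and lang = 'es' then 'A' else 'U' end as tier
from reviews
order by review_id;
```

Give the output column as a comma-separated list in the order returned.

review_id=90: ELSE → U
review_id=91: ELSE → U
review_id=92: ELSE → U
review_id=93: ELSE → U
review_id=94: helpful < 62 and stars between 1 and 3 → R
review_id=95: ELSE → U
review_id=96: ELSE → U
review_id=97: ELSE → U
review_id=98: helpful < 206 and lang = 'es' → A
review_id=99: ELSE → U
review_id=100: helpful < 206 and lang = 'es' → A
review_id=101: ELSE → U
review_id=102: helpful < 62 and stars between 1 and 3 → R
review_id=103: ELSE → U

U, U, U, U, R, U, U, U, A, U, A, U, R, U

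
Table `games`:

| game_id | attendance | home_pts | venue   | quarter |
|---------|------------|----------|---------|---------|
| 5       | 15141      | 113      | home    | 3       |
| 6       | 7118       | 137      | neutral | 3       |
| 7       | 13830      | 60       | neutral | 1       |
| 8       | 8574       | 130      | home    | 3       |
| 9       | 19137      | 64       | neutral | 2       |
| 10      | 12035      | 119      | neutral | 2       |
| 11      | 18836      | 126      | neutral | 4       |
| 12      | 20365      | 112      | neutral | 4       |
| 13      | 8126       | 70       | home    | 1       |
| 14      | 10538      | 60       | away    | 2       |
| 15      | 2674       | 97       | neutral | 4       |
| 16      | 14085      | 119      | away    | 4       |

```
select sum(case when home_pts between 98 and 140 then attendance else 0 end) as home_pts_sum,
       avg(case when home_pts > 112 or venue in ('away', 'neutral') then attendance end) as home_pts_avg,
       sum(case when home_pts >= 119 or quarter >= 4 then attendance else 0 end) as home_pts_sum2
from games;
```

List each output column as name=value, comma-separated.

home_pts_sum=96154, home_pts_avg=12939.3636363636, home_pts_sum2=83687

[home_pts_sum: home_pts between 98 and 140]
game_id=5: ✓ → 15141
game_id=6: ✓ → 7118
game_id=7: ✗
game_id=8: ✓ → 8574
game_id=9: ✗
game_id=10: ✓ → 12035
game_id=11: ✓ → 18836
game_id=12: ✓ → 20365
game_id=13: ✗
game_id=14: ✗
game_id=15: ✗
game_id=16: ✓ → 14085
home_pts_sum = 15141 + 7118 + 8574 + 12035 + 18836 + 20365 + 14085 = 96154
—
[home_pts_avg: home_pts > 112 or venue in ('away', 'neutral')]
game_id=5: ✓ → 15141
game_id=6: ✓ → 7118
game_id=7: ✓ → 13830
game_id=8: ✓ → 8574
game_id=9: ✓ → 19137
game_id=10: ✓ → 12035
game_id=11: ✓ → 18836
game_id=12: ✓ → 20365
game_id=13: ✗
game_id=14: ✓ → 10538
game_id=15: ✓ → 2674
game_id=16: ✓ → 14085
home_pts_avg = (15141 + 7118 + 13830 + 8574 + 19137 + 12035 + 18836 + 20365 + 10538 + 2674 + 14085) / 11 = 12939.3636363636
—
[home_pts_sum2: home_pts >= 119 or quarter >= 4]
game_id=5: ✗
game_id=6: ✓ → 7118
game_id=7: ✗
game_id=8: ✓ → 8574
game_id=9: ✗
game_id=10: ✓ → 12035
game_id=11: ✓ → 18836
game_id=12: ✓ → 20365
game_id=13: ✗
game_id=14: ✗
game_id=15: ✓ → 2674
game_id=16: ✓ → 14085
home_pts_sum2 = 7118 + 8574 + 12035 + 18836 + 20365 + 2674 + 14085 = 83687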